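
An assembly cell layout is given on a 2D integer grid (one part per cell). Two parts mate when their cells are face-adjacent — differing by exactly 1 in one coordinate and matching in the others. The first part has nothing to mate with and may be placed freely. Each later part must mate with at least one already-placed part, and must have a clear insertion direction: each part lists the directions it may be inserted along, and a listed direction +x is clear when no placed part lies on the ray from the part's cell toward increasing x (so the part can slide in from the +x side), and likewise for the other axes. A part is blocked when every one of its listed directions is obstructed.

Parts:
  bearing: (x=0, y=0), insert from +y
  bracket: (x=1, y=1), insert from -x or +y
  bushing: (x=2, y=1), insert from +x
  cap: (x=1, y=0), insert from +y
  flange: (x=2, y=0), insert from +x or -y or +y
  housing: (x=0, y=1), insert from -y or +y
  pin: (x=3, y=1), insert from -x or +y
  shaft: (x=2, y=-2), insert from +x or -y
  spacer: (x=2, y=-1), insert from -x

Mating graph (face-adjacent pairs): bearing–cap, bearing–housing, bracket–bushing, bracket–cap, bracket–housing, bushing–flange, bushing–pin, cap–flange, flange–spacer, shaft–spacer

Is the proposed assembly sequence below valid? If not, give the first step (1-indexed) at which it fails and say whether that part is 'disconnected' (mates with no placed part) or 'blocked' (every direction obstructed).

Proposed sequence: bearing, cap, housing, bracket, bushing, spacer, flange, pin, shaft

Invalid at step 6 (disconnected)

1. bearing@(0, 0) [+y clear] — {bearing}
2. cap@(1, 0) [+y clear] — {bearing, cap}
3. housing@(0, 1) [+y clear] — {bearing, cap, housing}
4. bracket@(1, 1) [+y clear] — {bearing, bracket, cap, housing}
5. bushing@(2, 1) [+x clear] — {bearing, bracket, bushing, cap, housing}
6. spacer@(2, -1) — no placed neighbour ⇒ disconnected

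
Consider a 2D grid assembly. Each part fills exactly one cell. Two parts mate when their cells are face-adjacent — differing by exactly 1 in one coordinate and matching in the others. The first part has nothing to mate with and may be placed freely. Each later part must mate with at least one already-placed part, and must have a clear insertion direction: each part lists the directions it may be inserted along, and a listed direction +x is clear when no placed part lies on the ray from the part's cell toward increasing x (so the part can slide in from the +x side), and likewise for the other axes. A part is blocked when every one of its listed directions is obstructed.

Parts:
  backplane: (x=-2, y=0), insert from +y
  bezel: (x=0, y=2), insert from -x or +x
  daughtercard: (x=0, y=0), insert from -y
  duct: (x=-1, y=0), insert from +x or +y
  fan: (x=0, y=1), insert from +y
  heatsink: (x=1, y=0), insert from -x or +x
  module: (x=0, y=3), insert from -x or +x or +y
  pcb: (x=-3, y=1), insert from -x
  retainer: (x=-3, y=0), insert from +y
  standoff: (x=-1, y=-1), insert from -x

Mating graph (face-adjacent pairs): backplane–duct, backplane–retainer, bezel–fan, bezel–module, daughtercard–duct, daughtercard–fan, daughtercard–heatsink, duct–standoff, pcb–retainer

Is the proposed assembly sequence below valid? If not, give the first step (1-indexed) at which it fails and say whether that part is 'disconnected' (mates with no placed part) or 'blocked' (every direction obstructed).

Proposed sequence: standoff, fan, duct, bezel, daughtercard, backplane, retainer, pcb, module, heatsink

Invalid at step 2 (disconnected)

1. standoff@(-1, -1) [-x clear] — {standoff}
2. fan@(0, 1) — no placed neighbour ⇒ disconnected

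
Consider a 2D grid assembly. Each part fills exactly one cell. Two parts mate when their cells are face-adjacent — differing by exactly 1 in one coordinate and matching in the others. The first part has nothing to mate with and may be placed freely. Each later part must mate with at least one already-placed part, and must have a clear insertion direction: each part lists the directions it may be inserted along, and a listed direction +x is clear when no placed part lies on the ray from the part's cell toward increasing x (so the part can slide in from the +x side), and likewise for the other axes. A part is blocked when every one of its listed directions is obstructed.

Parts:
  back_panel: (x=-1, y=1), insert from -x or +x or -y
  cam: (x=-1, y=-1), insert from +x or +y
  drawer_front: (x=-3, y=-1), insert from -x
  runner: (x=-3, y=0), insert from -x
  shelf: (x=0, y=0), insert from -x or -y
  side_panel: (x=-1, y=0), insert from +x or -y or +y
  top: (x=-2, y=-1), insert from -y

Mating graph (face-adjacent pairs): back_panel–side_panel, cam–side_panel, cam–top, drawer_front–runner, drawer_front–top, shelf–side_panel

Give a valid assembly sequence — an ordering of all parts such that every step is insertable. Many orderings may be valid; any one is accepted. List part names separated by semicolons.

runner; drawer_front; top; cam; side_panel; back_panel; shelf

1. runner@(-3, 0) [-x clear] — {runner}
2. drawer_front@(-3, -1) [-x clear] — {drawer_front, runner}
3. top@(-2, -1) [-y clear] — {drawer_front, runner, top}
4. cam@(-1, -1) [+x clear] — {cam, drawer_front, runner, top}
5. side_panel@(-1, 0) [+x clear] — {cam, drawer_front, runner, side_panel, top}
6. back_panel@(-1, 1) [-x clear] — {back_panel, cam, drawer_front, runner, side_panel, top}
7. shelf@(0, 0) [-y clear] — {back_panel, cam, drawer_front, runner, shelf, side_panel, top}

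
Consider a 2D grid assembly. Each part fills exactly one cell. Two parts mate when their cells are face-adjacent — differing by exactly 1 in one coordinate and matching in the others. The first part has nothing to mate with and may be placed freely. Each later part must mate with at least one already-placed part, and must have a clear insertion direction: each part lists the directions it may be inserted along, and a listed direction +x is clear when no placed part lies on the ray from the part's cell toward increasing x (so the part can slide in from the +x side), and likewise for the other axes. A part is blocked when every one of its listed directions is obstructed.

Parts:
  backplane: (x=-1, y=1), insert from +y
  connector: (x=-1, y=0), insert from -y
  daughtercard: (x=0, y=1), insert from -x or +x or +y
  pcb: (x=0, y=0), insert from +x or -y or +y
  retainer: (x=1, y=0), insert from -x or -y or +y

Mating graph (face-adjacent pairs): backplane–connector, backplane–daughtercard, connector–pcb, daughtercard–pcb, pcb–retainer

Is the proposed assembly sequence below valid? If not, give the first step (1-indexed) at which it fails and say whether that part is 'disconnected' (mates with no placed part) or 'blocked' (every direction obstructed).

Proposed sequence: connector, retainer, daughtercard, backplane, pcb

Invalid at step 2 (disconnected)

1. connector@(-1, 0) [-y clear] — {connector}
2. retainer@(1, 0) — no placed neighbour ⇒ disconnected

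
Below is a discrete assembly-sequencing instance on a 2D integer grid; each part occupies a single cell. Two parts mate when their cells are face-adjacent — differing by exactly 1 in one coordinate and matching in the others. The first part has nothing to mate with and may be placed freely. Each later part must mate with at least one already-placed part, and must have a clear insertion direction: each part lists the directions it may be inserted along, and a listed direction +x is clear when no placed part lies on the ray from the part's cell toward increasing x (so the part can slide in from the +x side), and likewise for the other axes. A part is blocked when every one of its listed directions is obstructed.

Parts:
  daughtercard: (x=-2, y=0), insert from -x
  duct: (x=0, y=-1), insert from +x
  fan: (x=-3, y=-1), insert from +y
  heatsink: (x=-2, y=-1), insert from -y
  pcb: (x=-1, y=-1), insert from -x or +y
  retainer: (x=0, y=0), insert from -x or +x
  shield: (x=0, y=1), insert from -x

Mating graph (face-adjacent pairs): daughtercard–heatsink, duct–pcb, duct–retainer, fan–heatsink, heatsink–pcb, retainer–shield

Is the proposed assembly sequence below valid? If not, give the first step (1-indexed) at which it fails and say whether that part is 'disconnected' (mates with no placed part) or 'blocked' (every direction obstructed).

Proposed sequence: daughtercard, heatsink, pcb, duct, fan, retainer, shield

Valid

1. daughtercard@(-2, 0) [-x clear] — {daughtercard}
2. heatsink@(-2, -1) [-y clear] — {daughtercard, heatsink}
3. pcb@(-1, -1) [+y clear] — {daughtercard, heatsink, pcb}
4. duct@(0, -1) [+x clear] — {daughtercard, duct, heatsink, pcb}
5. fan@(-3, -1) [+y clear] — {daughtercard, duct, fan, heatsink, pcb}
6. retainer@(0, 0) [+x clear] — {daughtercard, duct, fan, heatsink, pcb, retainer}
7. shield@(0, 1) [-x clear] — {daughtercard, duct, fan, heatsink, pcb, retainer, shield}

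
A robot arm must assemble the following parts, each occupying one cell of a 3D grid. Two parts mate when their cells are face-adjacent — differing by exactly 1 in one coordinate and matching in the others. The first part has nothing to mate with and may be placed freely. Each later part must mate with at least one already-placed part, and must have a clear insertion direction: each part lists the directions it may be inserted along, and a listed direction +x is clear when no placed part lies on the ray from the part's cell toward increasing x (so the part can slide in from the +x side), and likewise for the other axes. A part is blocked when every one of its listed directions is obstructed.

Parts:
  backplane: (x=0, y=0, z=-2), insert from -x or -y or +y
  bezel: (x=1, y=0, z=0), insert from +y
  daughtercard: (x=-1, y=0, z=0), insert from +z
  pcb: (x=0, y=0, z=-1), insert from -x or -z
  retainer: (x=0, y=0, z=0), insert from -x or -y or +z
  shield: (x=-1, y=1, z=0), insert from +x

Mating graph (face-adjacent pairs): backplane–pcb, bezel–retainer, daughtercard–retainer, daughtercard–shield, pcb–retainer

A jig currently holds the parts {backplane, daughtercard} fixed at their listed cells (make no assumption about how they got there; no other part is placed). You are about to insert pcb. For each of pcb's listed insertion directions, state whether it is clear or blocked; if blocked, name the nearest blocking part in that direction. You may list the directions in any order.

-x: clear; -z: blocked by backplane

-x: ray from pcb(0, 0, -1) has no placed part ⇒ clear
-z: nearest on ray is backplane@(0, 0, -2) ⇒ blocked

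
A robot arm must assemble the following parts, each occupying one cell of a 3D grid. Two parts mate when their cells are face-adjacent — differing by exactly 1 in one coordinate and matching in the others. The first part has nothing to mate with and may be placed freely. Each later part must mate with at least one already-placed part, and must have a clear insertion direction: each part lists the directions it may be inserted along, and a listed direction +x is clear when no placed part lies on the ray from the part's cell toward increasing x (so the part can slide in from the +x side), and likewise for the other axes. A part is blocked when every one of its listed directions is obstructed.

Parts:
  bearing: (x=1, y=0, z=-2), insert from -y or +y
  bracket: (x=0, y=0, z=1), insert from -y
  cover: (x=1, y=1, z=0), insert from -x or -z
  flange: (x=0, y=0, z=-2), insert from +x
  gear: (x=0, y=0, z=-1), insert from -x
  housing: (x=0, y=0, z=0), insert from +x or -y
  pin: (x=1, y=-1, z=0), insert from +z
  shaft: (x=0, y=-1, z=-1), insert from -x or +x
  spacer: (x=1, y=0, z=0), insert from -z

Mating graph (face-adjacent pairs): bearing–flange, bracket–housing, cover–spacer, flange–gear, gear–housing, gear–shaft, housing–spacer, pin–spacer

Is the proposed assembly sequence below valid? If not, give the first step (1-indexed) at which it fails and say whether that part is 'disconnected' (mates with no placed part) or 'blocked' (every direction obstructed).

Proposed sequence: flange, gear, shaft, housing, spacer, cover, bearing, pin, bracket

Valid

1. flange@(0, 0, -2) [+x clear] — {flange}
2. gear@(0, 0, -1) [-x clear] — {flange, gear}
3. shaft@(0, -1, -1) [-x clear] — {flange, gear, shaft}
4. housing@(0, 0, 0) [+x clear] — {flange, gear, housing, shaft}
5. spacer@(1, 0, 0) [-z clear] — {flange, gear, housing, shaft, spacer}
6. cover@(1, 1, 0) [-x clear] — {cover, flange, gear, housing, shaft, spacer}
7. bearing@(1, 0, -2) [-y clear] — {bearing, cover, flange, gear, housing, shaft, spacer}
8. pin@(1, -1, 0) [+z clear] — {bearing, cover, flange, gear, housing, pin, shaft, spacer}
9. bracket@(0, 0, 1) [-y clear] — {bearing, bracket, cover, flange, gear, housing, pin, shaft, spacer}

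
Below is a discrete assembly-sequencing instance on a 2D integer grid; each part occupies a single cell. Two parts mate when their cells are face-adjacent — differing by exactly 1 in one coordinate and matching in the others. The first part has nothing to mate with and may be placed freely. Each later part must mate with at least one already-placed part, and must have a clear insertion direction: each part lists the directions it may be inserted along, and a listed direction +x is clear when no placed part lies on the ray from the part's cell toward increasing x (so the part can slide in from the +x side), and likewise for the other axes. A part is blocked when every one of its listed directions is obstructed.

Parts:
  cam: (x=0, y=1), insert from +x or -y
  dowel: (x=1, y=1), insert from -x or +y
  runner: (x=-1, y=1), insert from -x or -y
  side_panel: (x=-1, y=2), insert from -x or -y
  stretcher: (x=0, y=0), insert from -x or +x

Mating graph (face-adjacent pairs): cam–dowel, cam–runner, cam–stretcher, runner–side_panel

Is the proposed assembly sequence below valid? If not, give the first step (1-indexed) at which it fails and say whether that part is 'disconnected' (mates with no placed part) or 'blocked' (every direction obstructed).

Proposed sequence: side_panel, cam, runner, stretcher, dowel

1. side_panel@(-1, 2) [-x clear] — {side_panel}
2. cam@(0, 1) — no placed neighbour ⇒ disconnected

Invalid at step 2 (disconnected)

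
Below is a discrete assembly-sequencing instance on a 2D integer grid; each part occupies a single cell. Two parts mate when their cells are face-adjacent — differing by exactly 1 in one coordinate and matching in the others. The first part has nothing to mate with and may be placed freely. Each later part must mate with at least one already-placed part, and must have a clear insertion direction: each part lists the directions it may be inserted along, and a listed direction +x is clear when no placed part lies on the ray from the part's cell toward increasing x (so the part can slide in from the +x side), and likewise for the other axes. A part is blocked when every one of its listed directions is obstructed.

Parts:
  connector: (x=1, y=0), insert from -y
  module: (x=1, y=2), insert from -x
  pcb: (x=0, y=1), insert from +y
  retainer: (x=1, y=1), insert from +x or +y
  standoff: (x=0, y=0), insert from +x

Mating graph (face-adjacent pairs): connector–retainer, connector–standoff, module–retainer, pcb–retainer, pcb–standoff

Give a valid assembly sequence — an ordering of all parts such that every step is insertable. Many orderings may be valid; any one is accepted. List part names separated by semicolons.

1. module@(1, 2) [-x clear] — {module}
2. retainer@(1, 1) [+x clear] — {module, retainer}
3. pcb@(0, 1) [+y clear] — {module, pcb, retainer}
4. standoff@(0, 0) [+x clear] — {module, pcb, retainer, standoff}
5. connector@(1, 0) [-y clear] — {connector, module, pcb, retainer, standoff}

module; retainer; pcb; standoff; connector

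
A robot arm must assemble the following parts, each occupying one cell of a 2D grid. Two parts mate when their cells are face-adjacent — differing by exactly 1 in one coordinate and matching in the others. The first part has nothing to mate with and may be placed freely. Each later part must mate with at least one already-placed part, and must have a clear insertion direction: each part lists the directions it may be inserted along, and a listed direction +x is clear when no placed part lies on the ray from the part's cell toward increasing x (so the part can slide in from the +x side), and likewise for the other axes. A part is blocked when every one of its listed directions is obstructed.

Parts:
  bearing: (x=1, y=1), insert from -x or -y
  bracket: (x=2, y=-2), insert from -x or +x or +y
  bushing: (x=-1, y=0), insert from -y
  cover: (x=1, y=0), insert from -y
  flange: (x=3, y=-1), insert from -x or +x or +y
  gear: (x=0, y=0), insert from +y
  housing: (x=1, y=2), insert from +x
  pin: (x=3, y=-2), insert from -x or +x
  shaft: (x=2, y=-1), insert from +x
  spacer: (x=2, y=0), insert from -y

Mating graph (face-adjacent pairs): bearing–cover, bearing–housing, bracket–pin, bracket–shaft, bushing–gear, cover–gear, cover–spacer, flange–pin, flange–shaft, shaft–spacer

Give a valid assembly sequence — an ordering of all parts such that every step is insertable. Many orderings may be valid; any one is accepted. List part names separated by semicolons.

bushing; gear; cover; bearing; housing; spacer; shaft; flange; bracket; pin

1. bushing@(-1, 0) [-y clear] — {bushing}
2. gear@(0, 0) [+y clear] — {bushing, gear}
3. cover@(1, 0) [-y clear] — {bushing, cover, gear}
4. bearing@(1, 1) [-x clear] — {bearing, bushing, cover, gear}
5. housing@(1, 2) [+x clear] — {bearing, bushing, cover, gear, housing}
6. spacer@(2, 0) [-y clear] — {bearing, bushing, cover, gear, housing, spacer}
7. shaft@(2, -1) [+x clear] — {bearing, bushing, cover, gear, housing, shaft, spacer}
8. flange@(3, -1) [+x clear] — {bearing, bushing, cover, flange, gear, housing, shaft, spacer}
9. bracket@(2, -2) [-x clear] — {bearing, bracket, bushing, cover, flange, gear, housing, shaft, spacer}
10. pin@(3, -2) [+x clear] — {bearing, bracket, bushing, cover, flange, gear, housing, pin, shaft, spacer}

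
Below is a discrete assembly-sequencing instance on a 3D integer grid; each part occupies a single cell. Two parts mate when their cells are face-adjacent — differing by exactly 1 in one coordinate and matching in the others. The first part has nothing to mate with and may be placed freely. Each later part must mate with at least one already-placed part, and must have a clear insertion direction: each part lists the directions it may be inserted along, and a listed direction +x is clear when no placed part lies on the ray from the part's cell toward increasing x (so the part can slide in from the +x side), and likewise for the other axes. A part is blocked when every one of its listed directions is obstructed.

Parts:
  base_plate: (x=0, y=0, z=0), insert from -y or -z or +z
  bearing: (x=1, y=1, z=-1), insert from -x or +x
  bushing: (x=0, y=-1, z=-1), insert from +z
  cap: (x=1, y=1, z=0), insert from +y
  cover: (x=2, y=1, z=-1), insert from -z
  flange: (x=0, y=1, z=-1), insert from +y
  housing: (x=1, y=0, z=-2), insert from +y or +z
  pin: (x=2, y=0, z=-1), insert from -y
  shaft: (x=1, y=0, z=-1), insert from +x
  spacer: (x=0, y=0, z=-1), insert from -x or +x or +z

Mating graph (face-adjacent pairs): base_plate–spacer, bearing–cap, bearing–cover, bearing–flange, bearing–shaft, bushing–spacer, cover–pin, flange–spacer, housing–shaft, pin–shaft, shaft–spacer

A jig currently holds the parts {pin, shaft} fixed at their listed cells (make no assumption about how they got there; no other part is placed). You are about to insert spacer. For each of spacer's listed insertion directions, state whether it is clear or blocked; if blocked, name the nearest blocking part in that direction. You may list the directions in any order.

-x: ray from spacer(0, 0, -1) has no placed part ⇒ clear
+x: nearest on ray is shaft@(1, 0, -1) ⇒ blocked
+z: ray from spacer(0, 0, -1) has no placed part ⇒ clear

+x: blocked by shaft; +z: clear; -x: clear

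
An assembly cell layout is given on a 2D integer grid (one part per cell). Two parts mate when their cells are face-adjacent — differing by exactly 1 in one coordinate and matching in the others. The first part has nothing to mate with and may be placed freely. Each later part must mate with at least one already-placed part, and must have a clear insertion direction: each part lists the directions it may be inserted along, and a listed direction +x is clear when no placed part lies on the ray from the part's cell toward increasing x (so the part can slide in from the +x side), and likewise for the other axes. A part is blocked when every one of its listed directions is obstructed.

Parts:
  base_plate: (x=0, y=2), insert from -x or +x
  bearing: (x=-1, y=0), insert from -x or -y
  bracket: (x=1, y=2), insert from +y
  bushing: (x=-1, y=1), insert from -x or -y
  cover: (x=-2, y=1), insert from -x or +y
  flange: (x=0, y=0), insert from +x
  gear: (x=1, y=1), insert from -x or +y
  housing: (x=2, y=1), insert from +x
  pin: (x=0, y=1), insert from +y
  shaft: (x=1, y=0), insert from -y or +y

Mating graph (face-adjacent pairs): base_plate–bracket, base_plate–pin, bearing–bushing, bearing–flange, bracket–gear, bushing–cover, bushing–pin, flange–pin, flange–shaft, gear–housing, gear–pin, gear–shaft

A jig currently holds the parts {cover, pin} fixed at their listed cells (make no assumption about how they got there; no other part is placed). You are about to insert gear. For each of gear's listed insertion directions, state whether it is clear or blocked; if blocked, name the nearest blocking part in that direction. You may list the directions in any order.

-x: nearest on ray is pin@(0, 1) ⇒ blocked
+y: ray from gear(1, 1) has no placed part ⇒ clear

+y: clear; -x: blocked by pin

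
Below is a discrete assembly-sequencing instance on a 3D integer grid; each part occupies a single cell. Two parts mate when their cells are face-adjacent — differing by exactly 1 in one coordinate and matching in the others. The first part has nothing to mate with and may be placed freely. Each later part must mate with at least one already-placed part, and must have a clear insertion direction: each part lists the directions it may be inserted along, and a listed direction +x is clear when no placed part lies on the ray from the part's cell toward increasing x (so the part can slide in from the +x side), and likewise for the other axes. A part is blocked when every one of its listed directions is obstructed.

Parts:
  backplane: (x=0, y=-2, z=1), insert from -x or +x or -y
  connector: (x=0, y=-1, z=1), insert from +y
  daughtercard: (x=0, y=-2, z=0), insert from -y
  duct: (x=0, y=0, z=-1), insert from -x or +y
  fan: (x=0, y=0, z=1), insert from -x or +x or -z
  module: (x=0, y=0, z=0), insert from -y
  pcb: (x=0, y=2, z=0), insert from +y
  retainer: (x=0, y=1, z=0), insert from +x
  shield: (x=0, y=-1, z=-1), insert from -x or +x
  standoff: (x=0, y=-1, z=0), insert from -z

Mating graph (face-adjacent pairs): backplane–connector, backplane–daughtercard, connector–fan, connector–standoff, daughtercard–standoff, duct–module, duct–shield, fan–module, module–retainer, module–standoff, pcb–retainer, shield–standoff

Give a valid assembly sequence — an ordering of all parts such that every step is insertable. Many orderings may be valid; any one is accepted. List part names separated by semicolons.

duct; module; standoff; retainer; connector; fan; daughtercard; pcb; shield; backplane

1. duct@(0, 0, -1) [-x clear] — {duct}
2. module@(0, 0, 0) [-y clear] — {duct, module}
3. standoff@(0, -1, 0) [-z clear] — {duct, module, standoff}
4. retainer@(0, 1, 0) [+x clear] — {duct, module, retainer, standoff}
5. connector@(0, -1, 1) [+y clear] — {connector, duct, module, retainer, standoff}
6. fan@(0, 0, 1) [-x clear] — {connector, duct, fan, module, retainer, standoff}
7. daughtercard@(0, -2, 0) [-y clear] — {connector, daughtercard, duct, fan, module, retainer, standoff}
8. pcb@(0, 2, 0) [+y clear] — {connector, daughtercard, duct, fan, module, pcb, retainer, standoff}
9. shield@(0, -1, -1) [-x clear] — {connector, daughtercard, duct, fan, module, pcb, retainer, shield, standoff}
10. backplane@(0, -2, 1) [-x clear] — {backplane, connector, daughtercard, duct, fan, module, pcb, retainer, shield, standoff}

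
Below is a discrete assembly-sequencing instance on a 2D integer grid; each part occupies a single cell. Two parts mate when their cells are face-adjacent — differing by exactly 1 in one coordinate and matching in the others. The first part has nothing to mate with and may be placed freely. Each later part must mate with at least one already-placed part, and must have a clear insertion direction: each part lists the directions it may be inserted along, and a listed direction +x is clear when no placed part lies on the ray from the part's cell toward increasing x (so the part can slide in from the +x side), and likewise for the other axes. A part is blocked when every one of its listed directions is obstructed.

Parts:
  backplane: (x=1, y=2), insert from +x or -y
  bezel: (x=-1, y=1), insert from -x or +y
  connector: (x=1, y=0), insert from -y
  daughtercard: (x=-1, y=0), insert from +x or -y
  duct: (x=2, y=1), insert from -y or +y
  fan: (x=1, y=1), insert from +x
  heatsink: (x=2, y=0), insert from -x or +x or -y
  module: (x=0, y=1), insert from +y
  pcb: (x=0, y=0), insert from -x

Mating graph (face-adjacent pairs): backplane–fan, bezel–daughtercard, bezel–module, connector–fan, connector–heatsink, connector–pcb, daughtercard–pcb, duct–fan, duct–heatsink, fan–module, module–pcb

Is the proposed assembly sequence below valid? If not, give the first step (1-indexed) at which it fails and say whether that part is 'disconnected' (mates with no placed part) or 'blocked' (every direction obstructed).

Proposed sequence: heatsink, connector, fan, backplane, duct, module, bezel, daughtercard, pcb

1. heatsink@(2, 0) [-x clear] — {heatsink}
2. connector@(1, 0) [-y clear] — {connector, heatsink}
3. fan@(1, 1) [+x clear] — {connector, fan, heatsink}
4. backplane@(1, 2) [+x clear] — {backplane, connector, fan, heatsink}
5. duct@(2, 1) [+y clear] — {backplane, connector, duct, fan, heatsink}
6. module@(0, 1) [+y clear] — {backplane, connector, duct, fan, heatsink, module}
7. bezel@(-1, 1) [-x clear] — {backplane, bezel, connector, duct, fan, heatsink, module}
8. daughtercard@(-1, 0) [-y clear] — {backplane, bezel, connector, daughtercard, duct, fan, heatsink, module}
9. pcb@(0, 0) — -x all obstructed ⇒ blocked

Invalid at step 9 (blocked)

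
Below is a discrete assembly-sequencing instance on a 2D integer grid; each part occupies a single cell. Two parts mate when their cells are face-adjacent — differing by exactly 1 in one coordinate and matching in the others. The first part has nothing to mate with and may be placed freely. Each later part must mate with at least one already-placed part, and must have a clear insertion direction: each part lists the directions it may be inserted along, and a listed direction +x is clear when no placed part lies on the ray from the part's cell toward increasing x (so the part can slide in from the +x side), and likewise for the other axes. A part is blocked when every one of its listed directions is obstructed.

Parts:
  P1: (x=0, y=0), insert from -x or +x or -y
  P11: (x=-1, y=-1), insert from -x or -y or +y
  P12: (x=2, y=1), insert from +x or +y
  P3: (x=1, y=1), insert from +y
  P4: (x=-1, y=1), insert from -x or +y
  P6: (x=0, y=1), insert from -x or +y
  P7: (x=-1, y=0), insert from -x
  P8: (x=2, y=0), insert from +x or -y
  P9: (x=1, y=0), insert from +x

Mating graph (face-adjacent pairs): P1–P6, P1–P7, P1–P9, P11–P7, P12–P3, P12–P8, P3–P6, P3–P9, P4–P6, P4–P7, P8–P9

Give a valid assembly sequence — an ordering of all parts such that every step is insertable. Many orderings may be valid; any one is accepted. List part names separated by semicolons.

1. P3@(1, 1) [+y clear] — {P3}
2. P12@(2, 1) [+x clear] — {P12, P3}
3. P6@(0, 1) [-x clear] — {P12, P3, P6}
4. P4@(-1, 1) [-x clear] — {P12, P3, P4, P6}
5. P1@(0, 0) [-x clear] — {P1, P12, P3, P4, P6}
6. P9@(1, 0) [+x clear] — {P1, P12, P3, P4, P6, P9}
7. P8@(2, 0) [+x clear] — {P1, P12, P3, P4, P6, P8, P9}
8. P7@(-1, 0) [-x clear] — {P1, P12, P3, P4, P6, P7, P8, P9}
9. P11@(-1, -1) [-x clear] — {P1, P11, P12, P3, P4, P6, P7, P8, P9}

P3; P12; P6; P4; P1; P9; P8; P7; P11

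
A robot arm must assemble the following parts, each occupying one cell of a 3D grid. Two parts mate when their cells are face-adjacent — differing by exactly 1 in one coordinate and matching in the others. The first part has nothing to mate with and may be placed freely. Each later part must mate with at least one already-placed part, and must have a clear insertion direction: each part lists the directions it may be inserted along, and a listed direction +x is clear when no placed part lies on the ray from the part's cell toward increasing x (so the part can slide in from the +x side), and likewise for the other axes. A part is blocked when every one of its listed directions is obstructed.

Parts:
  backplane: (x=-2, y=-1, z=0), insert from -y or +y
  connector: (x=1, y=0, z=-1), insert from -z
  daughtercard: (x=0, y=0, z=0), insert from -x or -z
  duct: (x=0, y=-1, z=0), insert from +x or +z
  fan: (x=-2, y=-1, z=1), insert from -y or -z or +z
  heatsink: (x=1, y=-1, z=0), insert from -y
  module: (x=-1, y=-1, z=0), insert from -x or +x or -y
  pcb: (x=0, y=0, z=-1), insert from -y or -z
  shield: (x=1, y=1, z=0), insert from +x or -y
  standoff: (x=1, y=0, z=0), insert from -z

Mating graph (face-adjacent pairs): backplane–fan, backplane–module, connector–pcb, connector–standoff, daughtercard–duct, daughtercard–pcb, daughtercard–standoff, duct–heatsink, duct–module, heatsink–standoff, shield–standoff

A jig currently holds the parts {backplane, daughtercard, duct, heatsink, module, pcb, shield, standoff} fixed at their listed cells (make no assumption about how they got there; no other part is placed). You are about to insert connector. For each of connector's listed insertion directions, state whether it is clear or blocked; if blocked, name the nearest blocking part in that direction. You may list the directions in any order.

-z: clear

-z: ray from connector(1, 0, -1) has no placed part ⇒ clear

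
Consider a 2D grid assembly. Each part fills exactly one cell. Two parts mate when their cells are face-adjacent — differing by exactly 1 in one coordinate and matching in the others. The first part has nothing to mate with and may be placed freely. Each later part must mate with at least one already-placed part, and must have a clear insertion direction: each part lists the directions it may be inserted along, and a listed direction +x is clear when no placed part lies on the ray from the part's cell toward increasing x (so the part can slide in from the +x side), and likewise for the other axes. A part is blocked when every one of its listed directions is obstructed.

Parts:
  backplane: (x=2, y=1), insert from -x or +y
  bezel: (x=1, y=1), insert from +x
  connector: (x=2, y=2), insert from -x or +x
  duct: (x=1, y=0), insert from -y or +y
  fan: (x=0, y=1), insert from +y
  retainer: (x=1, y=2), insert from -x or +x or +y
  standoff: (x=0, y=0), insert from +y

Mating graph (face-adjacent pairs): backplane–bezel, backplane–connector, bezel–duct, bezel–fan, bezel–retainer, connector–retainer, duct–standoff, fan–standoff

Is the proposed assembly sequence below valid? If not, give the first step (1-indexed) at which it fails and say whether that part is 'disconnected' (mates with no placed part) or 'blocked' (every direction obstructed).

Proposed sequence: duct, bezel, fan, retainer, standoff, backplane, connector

Invalid at step 5 (blocked)

1. duct@(1, 0) [-y clear] — {duct}
2. bezel@(1, 1) [+x clear] — {bezel, duct}
3. fan@(0, 1) [+y clear] — {bezel, duct, fan}
4. retainer@(1, 2) [-x clear] — {bezel, duct, fan, retainer}
5. standoff@(0, 0) — +y all obstructed ⇒ blocked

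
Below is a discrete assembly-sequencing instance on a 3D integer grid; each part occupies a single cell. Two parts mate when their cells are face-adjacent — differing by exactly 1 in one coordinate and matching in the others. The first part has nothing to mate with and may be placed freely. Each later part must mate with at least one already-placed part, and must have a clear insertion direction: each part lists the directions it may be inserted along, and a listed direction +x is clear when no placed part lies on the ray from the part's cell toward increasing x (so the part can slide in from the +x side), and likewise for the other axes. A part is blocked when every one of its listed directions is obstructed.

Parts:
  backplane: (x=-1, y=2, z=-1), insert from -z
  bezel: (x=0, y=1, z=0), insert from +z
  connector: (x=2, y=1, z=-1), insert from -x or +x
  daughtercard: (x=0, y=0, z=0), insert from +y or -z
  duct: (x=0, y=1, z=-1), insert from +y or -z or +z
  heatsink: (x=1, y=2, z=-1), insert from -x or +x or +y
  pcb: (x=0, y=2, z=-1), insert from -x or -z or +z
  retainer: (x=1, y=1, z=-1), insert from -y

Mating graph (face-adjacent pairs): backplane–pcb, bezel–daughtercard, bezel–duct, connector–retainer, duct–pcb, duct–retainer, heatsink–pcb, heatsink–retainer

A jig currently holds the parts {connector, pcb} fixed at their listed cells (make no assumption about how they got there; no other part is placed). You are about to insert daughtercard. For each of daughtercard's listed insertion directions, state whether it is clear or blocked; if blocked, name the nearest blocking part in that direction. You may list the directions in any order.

+y: clear; -z: clear

+y: ray from daughtercard(0, 0, 0) has no placed part ⇒ clear
-z: ray from daughtercard(0, 0, 0) has no placed part ⇒ clear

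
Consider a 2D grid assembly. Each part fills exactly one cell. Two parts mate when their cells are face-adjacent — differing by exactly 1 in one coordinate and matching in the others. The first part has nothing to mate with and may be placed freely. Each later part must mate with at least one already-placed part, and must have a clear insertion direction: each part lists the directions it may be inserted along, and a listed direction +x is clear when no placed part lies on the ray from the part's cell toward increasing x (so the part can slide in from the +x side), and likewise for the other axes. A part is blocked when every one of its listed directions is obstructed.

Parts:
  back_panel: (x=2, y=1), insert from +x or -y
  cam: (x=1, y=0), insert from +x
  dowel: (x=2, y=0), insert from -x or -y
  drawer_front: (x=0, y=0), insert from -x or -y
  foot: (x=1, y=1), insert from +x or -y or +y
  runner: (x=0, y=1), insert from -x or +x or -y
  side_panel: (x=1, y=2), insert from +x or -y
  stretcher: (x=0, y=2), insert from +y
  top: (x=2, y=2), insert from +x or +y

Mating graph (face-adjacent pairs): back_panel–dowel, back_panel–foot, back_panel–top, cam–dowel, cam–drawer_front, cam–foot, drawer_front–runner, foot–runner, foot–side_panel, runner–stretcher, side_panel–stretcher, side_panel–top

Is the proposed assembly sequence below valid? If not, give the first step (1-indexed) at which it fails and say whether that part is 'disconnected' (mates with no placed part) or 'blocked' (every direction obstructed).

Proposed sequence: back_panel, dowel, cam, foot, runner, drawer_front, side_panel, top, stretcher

1. back_panel@(2, 1) [+x clear] — {back_panel}
2. dowel@(2, 0) [-x clear] — {back_panel, dowel}
3. cam@(1, 0) — +x all obstructed ⇒ blocked

Invalid at step 3 (blocked)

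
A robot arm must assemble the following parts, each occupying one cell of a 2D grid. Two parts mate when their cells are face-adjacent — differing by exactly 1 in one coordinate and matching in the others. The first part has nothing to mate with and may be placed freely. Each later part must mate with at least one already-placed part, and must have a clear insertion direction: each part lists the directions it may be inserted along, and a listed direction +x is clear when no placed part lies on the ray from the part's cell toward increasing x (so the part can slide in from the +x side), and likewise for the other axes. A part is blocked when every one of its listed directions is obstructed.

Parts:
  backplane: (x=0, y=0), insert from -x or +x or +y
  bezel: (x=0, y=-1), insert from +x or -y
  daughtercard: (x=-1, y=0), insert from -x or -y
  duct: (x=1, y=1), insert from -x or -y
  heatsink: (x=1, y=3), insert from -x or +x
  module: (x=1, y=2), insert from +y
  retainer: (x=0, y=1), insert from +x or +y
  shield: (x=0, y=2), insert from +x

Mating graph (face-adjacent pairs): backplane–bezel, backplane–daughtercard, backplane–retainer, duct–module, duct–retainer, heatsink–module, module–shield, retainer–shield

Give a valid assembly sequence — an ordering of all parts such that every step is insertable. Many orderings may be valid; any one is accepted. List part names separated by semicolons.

1. shield@(0, 2) [+x clear] — {shield}
2. module@(1, 2) [+y clear] — {module, shield}
3. heatsink@(1, 3) [-x clear] — {heatsink, module, shield}
4. retainer@(0, 1) [+x clear] — {heatsink, module, retainer, shield}
5. backplane@(0, 0) [-x clear] — {backplane, heatsink, module, retainer, shield}
6. bezel@(0, -1) [+x clear] — {backplane, bezel, heatsink, module, retainer, shield}
7. daughtercard@(-1, 0) [-x clear] — {backplane, bezel, daughtercard, heatsink, module, retainer, shield}
8. duct@(1, 1) [-y clear] — {backplane, bezel, daughtercard, duct, heatsink, module, retainer, shield}

shield; module; heatsink; retainer; backplane; bezel; daughtercard; duct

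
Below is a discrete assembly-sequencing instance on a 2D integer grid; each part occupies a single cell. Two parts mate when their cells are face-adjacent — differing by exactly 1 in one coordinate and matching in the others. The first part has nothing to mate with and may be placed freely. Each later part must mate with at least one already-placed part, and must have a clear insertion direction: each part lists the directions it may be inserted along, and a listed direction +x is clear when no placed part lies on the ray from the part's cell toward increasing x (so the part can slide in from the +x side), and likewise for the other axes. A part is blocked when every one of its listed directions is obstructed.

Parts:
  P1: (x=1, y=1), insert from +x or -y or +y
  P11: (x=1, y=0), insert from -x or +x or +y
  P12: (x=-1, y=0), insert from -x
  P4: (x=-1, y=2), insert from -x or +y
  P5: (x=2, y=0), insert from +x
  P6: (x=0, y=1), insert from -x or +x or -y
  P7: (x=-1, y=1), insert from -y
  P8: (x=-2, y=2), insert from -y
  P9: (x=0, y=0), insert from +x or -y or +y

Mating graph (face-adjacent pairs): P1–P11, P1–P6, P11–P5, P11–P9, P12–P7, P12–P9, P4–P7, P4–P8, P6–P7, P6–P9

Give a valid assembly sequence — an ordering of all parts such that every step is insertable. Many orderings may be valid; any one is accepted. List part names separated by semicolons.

1. P8@(-2, 2) [-y clear] — {P8}
2. P4@(-1, 2) [+y clear] — {P4, P8}
3. P7@(-1, 1) [-y clear] — {P4, P7, P8}
4. P6@(0, 1) [+x clear] — {P4, P6, P7, P8}
5. P1@(1, 1) [+x clear] — {P1, P4, P6, P7, P8}
6. P11@(1, 0) [-x clear] — {P1, P11, P4, P6, P7, P8}
7. P5@(2, 0) [+x clear] — {P1, P11, P4, P5, P6, P7, P8}
8. P12@(-1, 0) [-x clear] — {P1, P11, P12, P4, P5, P6, P7, P8}
9. P9@(0, 0) [-y clear] — {P1, P11, P12, P4, P5, P6, P7, P8, P9}

P8; P4; P7; P6; P1; P11; P5; P12; P9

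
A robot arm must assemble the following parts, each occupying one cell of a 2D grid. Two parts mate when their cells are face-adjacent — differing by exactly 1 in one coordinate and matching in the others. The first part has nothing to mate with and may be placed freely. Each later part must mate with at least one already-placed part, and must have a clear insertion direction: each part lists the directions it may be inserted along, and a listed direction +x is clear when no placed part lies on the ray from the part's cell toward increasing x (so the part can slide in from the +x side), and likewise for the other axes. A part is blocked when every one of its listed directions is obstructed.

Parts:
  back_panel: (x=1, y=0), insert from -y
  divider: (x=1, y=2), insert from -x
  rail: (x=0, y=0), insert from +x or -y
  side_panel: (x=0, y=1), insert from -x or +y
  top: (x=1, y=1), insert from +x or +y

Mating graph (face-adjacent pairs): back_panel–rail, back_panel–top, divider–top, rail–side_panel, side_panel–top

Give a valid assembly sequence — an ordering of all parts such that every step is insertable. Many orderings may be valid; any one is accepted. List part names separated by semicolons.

side_panel; top; back_panel; divider; rail

1. side_panel@(0, 1) [-x clear] — {side_panel}
2. top@(1, 1) [+x clear] — {side_panel, top}
3. back_panel@(1, 0) [-y clear] — {back_panel, side_panel, top}
4. divider@(1, 2) [-x clear] — {back_panel, divider, side_panel, top}
5. rail@(0, 0) [-y clear] — {back_panel, divider, rail, side_panel, top}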